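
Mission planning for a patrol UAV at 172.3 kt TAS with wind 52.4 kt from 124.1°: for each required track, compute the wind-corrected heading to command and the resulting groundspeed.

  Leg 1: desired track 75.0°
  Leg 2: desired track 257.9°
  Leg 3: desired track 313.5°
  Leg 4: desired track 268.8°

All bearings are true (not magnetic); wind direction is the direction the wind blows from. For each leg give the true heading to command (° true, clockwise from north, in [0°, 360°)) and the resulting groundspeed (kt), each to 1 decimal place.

Leg 1: heading=88.3°, groundspeed=133.4 kt
Leg 2: heading=245.2°, groundspeed=204.4 kt
Leg 3: heading=316.3°, groundspeed=223.8 kt
Leg 4: heading=258.7°, groundspeed=212.4 kt

Leg 1: desired track 75.0°; wind correction +13.3° → command heading 88.3°, groundspeed 133.4 kt
Leg 2: desired track 257.9°; wind correction -12.7° → command heading 245.2°, groundspeed 204.4 kt
Leg 3: desired track 313.5°; wind correction +2.8° → command heading 316.3°, groundspeed 223.8 kt
Leg 4: desired track 268.8°; wind correction -10.1° → command heading 258.7°, groundspeed 212.4 kt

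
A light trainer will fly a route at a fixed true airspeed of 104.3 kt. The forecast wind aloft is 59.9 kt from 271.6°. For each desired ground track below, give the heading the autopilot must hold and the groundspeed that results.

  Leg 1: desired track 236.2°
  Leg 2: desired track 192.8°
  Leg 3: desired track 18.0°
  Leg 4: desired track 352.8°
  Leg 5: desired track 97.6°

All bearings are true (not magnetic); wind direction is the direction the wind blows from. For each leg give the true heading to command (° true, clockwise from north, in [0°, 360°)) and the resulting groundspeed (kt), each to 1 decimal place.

Leg 1: desired track 236.2°; wind correction +19.4° → command heading 255.6°, groundspeed 49.5 kt
Leg 2: desired track 192.8°; wind correction +34.3° → command heading 227.1°, groundspeed 74.5 kt
Leg 3: desired track 18.0°; wind correction -33.4° → command heading 344.6°, groundspeed 104.0 kt
Leg 4: desired track 352.8°; wind correction -34.6° → command heading 318.2°, groundspeed 76.7 kt
Leg 5: desired track 97.6°; wind correction +3.4° → command heading 101.0°, groundspeed 163.7 kt

Leg 1: heading=255.6°, groundspeed=49.5 kt
Leg 2: heading=227.1°, groundspeed=74.5 kt
Leg 3: heading=344.6°, groundspeed=104.0 kt
Leg 4: heading=318.2°, groundspeed=76.7 kt
Leg 5: heading=101.0°, groundspeed=163.7 kt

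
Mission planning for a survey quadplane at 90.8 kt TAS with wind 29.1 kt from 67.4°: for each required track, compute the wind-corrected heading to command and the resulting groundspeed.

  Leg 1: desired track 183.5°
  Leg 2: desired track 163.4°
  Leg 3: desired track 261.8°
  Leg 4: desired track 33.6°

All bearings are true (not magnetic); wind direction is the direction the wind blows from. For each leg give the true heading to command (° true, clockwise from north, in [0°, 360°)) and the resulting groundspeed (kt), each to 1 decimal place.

Leg 1: heading=166.8°, groundspeed=99.8 kt
Leg 2: heading=144.8°, groundspeed=89.1 kt
Leg 3: heading=266.4°, groundspeed=118.7 kt
Leg 4: heading=43.9°, groundspeed=65.2 kt

Leg 1: desired track 183.5°; wind correction -16.7° → command heading 166.8°, groundspeed 99.8 kt
Leg 2: desired track 163.4°; wind correction -18.6° → command heading 144.8°, groundspeed 89.1 kt
Leg 3: desired track 261.8°; wind correction +4.6° → command heading 266.4°, groundspeed 118.7 kt
Leg 4: desired track 33.6°; wind correction +10.3° → command heading 43.9°, groundspeed 65.2 kt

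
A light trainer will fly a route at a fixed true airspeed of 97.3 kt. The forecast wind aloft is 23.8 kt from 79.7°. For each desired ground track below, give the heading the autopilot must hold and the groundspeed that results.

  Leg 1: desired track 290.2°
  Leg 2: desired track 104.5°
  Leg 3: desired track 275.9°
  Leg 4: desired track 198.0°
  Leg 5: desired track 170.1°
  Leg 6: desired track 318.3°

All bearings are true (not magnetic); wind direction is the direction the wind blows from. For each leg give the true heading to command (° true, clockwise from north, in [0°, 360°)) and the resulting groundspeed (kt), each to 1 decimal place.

Leg 1: heading=297.3°, groundspeed=117.1 kt
Leg 2: heading=98.6°, groundspeed=75.2 kt
Leg 3: heading=279.8°, groundspeed=119.9 kt
Leg 4: heading=185.6°, groundspeed=106.3 kt
Leg 5: heading=155.9°, groundspeed=94.5 kt
Leg 6: heading=330.4°, groundspeed=107.6 kt

Leg 1: desired track 290.2°; wind correction +7.1° → command heading 297.3°, groundspeed 117.1 kt
Leg 2: desired track 104.5°; wind correction -5.9° → command heading 98.6°, groundspeed 75.2 kt
Leg 3: desired track 275.9°; wind correction +3.9° → command heading 279.8°, groundspeed 119.9 kt
Leg 4: desired track 198.0°; wind correction -12.4° → command heading 185.6°, groundspeed 106.3 kt
Leg 5: desired track 170.1°; wind correction -14.2° → command heading 155.9°, groundspeed 94.5 kt
Leg 6: desired track 318.3°; wind correction +12.1° → command heading 330.4°, groundspeed 107.6 kt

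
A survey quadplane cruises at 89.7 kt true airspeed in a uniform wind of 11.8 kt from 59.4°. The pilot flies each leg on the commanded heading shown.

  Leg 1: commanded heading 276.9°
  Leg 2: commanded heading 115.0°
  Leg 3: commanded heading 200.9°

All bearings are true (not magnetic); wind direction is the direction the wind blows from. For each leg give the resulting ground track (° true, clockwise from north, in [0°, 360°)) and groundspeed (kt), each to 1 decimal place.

Leg 1: track=272.8°, groundspeed=99.3 kt
Leg 2: track=121.7°, groundspeed=83.6 kt
Leg 3: track=205.1°, groundspeed=99.2 kt

Leg 1: heading 276.9°; drift -4.1° → track 272.8°, groundspeed 99.3 kt
Leg 2: heading 115.0°; drift +6.7° → track 121.7°, groundspeed 83.6 kt
Leg 3: heading 200.9°; drift +4.2° → track 205.1°, groundspeed 99.2 kt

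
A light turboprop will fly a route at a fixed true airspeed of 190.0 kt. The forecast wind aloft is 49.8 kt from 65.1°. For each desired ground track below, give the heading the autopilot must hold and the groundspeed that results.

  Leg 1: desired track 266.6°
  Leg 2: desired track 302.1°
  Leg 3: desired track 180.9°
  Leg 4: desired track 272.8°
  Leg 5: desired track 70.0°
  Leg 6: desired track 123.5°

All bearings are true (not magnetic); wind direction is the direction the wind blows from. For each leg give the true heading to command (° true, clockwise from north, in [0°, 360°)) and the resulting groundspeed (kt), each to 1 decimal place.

Leg 1: heading=272.1°, groundspeed=235.5 kt
Leg 2: heading=314.8°, groundspeed=212.5 kt
Leg 3: heading=167.3°, groundspeed=206.3 kt
Leg 4: heading=279.8°, groundspeed=232.7 kt
Leg 5: heading=68.7°, groundspeed=140.3 kt
Leg 6: heading=110.6°, groundspeed=159.1 kt

Leg 1: desired track 266.6°; wind correction +5.5° → command heading 272.1°, groundspeed 235.5 kt
Leg 2: desired track 302.1°; wind correction +12.7° → command heading 314.8°, groundspeed 212.5 kt
Leg 3: desired track 180.9°; wind correction -13.6° → command heading 167.3°, groundspeed 206.3 kt
Leg 4: desired track 272.8°; wind correction +7.0° → command heading 279.8°, groundspeed 232.7 kt
Leg 5: desired track 70.0°; wind correction -1.3° → command heading 68.7°, groundspeed 140.3 kt
Leg 6: desired track 123.5°; wind correction -12.9° → command heading 110.6°, groundspeed 159.1 kt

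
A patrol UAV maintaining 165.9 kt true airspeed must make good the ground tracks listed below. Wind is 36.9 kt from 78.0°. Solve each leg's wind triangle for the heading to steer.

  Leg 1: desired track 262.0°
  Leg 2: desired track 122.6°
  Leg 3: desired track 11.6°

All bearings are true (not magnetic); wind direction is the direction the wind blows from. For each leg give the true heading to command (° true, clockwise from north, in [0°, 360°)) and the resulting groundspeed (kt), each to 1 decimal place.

Leg 1: heading=262.9°, groundspeed=202.7 kt
Leg 2: heading=113.6°, groundspeed=137.6 kt
Leg 3: heading=23.4°, groundspeed=147.6 kt

Leg 1: desired track 262.0°; wind correction +0.9° → command heading 262.9°, groundspeed 202.7 kt
Leg 2: desired track 122.6°; wind correction -9.0° → command heading 113.6°, groundspeed 137.6 kt
Leg 3: desired track 11.6°; wind correction +11.8° → command heading 23.4°, groundspeed 147.6 kt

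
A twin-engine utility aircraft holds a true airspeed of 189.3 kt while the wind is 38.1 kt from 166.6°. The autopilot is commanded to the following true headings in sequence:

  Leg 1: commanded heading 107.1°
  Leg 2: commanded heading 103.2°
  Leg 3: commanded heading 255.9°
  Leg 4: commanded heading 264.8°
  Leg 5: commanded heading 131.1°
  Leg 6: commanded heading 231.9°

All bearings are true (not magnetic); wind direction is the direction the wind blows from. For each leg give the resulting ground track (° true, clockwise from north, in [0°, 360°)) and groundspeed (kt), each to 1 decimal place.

Leg 1: heading 107.1°; drift -10.9° → track 96.2°, groundspeed 173.1 kt
Leg 2: heading 103.2°; drift -11.2° → track 92.0°, groundspeed 175.6 kt
Leg 3: heading 255.9°; drift +11.4° → track 267.3°, groundspeed 192.6 kt
Leg 4: heading 264.8°; drift +11.0° → track 275.8°, groundspeed 198.4 kt
Leg 5: heading 131.1°; drift -8.0° → track 123.1°, groundspeed 159.8 kt
Leg 6: heading 231.9°; drift +11.3° → track 243.2°, groundspeed 176.8 kt

Leg 1: track=96.2°, groundspeed=173.1 kt
Leg 2: track=92.0°, groundspeed=175.6 kt
Leg 3: track=267.3°, groundspeed=192.6 kt
Leg 4: track=275.8°, groundspeed=198.4 kt
Leg 5: track=123.1°, groundspeed=159.8 kt
Leg 6: track=243.2°, groundspeed=176.8 kt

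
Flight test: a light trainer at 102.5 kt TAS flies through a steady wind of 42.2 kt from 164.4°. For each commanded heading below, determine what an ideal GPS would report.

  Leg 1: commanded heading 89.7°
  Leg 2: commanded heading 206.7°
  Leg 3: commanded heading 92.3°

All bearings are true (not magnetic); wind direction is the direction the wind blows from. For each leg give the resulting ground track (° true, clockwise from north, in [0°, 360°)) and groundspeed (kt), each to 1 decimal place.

Leg 1: track=65.7°, groundspeed=100.0 kt
Leg 2: track=228.4°, groundspeed=76.7 kt
Leg 3: track=68.1°, groundspeed=98.1 kt

Leg 1: heading 89.7°; drift -24.0° → track 65.7°, groundspeed 100.0 kt
Leg 2: heading 206.7°; drift +21.7° → track 228.4°, groundspeed 76.7 kt
Leg 3: heading 92.3°; drift -24.2° → track 68.1°, groundspeed 98.1 kt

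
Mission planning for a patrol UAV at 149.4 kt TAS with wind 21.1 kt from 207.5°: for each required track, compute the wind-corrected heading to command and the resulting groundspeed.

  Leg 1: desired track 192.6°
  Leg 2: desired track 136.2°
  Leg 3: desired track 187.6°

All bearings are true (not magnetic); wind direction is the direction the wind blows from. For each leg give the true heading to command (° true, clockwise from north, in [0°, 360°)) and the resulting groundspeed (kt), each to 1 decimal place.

Leg 1: desired track 192.6°; wind correction +2.1° → command heading 194.7°, groundspeed 128.9 kt
Leg 2: desired track 136.2°; wind correction +7.7° → command heading 143.9°, groundspeed 141.3 kt
Leg 3: desired track 187.6°; wind correction +2.8° → command heading 190.4°, groundspeed 129.4 kt

Leg 1: heading=194.7°, groundspeed=128.9 kt
Leg 2: heading=143.9°, groundspeed=141.3 kt
Leg 3: heading=190.4°, groundspeed=129.4 kt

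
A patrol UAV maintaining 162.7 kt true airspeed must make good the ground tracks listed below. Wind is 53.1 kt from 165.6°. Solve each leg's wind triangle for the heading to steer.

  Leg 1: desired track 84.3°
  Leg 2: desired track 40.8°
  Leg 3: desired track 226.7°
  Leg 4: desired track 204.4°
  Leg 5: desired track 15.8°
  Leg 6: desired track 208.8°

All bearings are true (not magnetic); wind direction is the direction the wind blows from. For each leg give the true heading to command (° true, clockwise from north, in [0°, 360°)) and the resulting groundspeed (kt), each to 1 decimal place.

Leg 1: desired track 84.3°; wind correction +18.8° → command heading 103.1°, groundspeed 146.0 kt
Leg 2: desired track 40.8°; wind correction +15.5° → command heading 56.3°, groundspeed 187.1 kt
Leg 3: desired track 226.7°; wind correction -16.6° → command heading 210.1°, groundspeed 130.3 kt
Leg 4: desired track 204.4°; wind correction -11.8° → command heading 192.6°, groundspeed 117.9 kt
Leg 5: desired track 15.8°; wind correction +9.4° → command heading 25.2°, groundspeed 206.4 kt
Leg 6: desired track 208.8°; wind correction -12.9° → command heading 195.9°, groundspeed 119.9 kt

Leg 1: heading=103.1°, groundspeed=146.0 kt
Leg 2: heading=56.3°, groundspeed=187.1 kt
Leg 3: heading=210.1°, groundspeed=130.3 kt
Leg 4: heading=192.6°, groundspeed=117.9 kt
Leg 5: heading=25.2°, groundspeed=206.4 kt
Leg 6: heading=195.9°, groundspeed=119.9 kt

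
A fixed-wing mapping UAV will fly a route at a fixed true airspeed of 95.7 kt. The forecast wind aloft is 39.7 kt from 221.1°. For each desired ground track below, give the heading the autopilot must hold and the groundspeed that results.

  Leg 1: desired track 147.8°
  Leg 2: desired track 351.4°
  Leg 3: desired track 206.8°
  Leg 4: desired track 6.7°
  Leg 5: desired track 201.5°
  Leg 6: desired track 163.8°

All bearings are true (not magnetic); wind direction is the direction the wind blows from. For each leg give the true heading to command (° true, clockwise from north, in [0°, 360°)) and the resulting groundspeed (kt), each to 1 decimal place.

Leg 1: heading=171.2°, groundspeed=76.4 kt
Leg 2: heading=333.0°, groundspeed=116.5 kt
Leg 3: heading=212.7°, groundspeed=56.7 kt
Leg 4: heading=353.1°, groundspeed=125.8 kt
Leg 5: heading=209.5°, groundspeed=57.4 kt
Leg 6: heading=184.2°, groundspeed=68.2 kt

Leg 1: desired track 147.8°; wind correction +23.4° → command heading 171.2°, groundspeed 76.4 kt
Leg 2: desired track 351.4°; wind correction -18.4° → command heading 333.0°, groundspeed 116.5 kt
Leg 3: desired track 206.8°; wind correction +5.9° → command heading 212.7°, groundspeed 56.7 kt
Leg 4: desired track 6.7°; wind correction -13.6° → command heading 353.1°, groundspeed 125.8 kt
Leg 5: desired track 201.5°; wind correction +8.0° → command heading 209.5°, groundspeed 57.4 kt
Leg 6: desired track 163.8°; wind correction +20.4° → command heading 184.2°, groundspeed 68.2 kt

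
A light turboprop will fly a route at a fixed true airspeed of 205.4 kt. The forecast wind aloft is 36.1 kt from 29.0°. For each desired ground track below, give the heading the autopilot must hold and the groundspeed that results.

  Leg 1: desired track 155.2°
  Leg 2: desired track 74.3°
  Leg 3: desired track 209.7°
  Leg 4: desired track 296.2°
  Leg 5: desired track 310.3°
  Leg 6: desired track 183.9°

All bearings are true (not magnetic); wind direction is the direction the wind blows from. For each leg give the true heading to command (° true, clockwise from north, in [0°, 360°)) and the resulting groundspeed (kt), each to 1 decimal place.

Leg 1: heading=147.0°, groundspeed=224.6 kt
Leg 2: heading=67.1°, groundspeed=178.4 kt
Leg 3: heading=209.8°, groundspeed=241.5 kt
Leg 4: heading=306.3°, groundspeed=204.0 kt
Leg 5: heading=320.2°, groundspeed=195.3 kt
Leg 6: heading=179.6°, groundspeed=237.5 kt

Leg 1: desired track 155.2°; wind correction -8.2° → command heading 147.0°, groundspeed 224.6 kt
Leg 2: desired track 74.3°; wind correction -7.2° → command heading 67.1°, groundspeed 178.4 kt
Leg 3: desired track 209.7°; wind correction +0.1° → command heading 209.8°, groundspeed 241.5 kt
Leg 4: desired track 296.2°; wind correction +10.1° → command heading 306.3°, groundspeed 204.0 kt
Leg 5: desired track 310.3°; wind correction +9.9° → command heading 320.2°, groundspeed 195.3 kt
Leg 6: desired track 183.9°; wind correction -4.3° → command heading 179.6°, groundspeed 237.5 kt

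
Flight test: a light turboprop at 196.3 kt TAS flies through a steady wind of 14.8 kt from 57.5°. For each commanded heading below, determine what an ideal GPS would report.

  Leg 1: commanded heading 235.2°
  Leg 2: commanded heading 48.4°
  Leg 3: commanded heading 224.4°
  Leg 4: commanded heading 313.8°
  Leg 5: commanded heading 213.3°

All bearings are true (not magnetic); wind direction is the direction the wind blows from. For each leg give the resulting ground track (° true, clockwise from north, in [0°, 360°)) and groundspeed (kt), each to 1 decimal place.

Leg 1: track=235.4°, groundspeed=211.1 kt
Leg 2: track=47.7°, groundspeed=181.7 kt
Leg 3: track=225.3°, groundspeed=210.7 kt
Leg 4: track=309.7°, groundspeed=200.3 kt
Leg 5: track=215.0°, groundspeed=209.9 kt

Leg 1: heading 235.2°; drift +0.2° → track 235.4°, groundspeed 211.1 kt
Leg 2: heading 48.4°; drift -0.7° → track 47.7°, groundspeed 181.7 kt
Leg 3: heading 224.4°; drift +0.9° → track 225.3°, groundspeed 210.7 kt
Leg 4: heading 313.8°; drift -4.1° → track 309.7°, groundspeed 200.3 kt
Leg 5: heading 213.3°; drift +1.7° → track 215.0°, groundspeed 209.9 kt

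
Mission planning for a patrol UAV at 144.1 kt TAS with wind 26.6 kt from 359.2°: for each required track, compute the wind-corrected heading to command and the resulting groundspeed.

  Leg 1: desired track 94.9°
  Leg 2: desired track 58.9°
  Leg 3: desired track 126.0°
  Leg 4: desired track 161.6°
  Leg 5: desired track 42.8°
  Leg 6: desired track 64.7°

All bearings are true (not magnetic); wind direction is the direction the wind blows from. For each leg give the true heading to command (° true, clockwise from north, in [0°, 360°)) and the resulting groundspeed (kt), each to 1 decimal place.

Leg 1: desired track 94.9°; wind correction -10.6° → command heading 84.3°, groundspeed 144.3 kt
Leg 2: desired track 58.9°; wind correction -9.2° → command heading 49.7°, groundspeed 128.8 kt
Leg 3: desired track 126.0°; wind correction -8.5° → command heading 117.5°, groundspeed 158.5 kt
Leg 4: desired track 161.6°; wind correction -3.2° → command heading 158.4°, groundspeed 169.2 kt
Leg 5: desired track 42.8°; wind correction -7.3° → command heading 35.5°, groundspeed 123.7 kt
Leg 6: desired track 64.7°; wind correction -9.7° → command heading 55.0°, groundspeed 131.0 kt

Leg 1: heading=84.3°, groundspeed=144.3 kt
Leg 2: heading=49.7°, groundspeed=128.8 kt
Leg 3: heading=117.5°, groundspeed=158.5 kt
Leg 4: heading=158.4°, groundspeed=169.2 kt
Leg 5: heading=35.5°, groundspeed=123.7 kt
Leg 6: heading=55.0°, groundspeed=131.0 kt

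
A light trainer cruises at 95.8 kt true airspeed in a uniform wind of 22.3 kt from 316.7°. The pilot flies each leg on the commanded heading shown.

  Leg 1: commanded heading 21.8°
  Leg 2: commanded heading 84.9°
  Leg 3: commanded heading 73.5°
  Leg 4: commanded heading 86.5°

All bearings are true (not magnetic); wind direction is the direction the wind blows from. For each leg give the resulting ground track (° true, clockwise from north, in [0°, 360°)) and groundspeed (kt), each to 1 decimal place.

Leg 1: heading 21.8°; drift +13.2° → track 35.0°, groundspeed 88.7 kt
Leg 2: heading 84.9°; drift +9.1° → track 94.0°, groundspeed 111.0 kt
Leg 3: heading 73.5°; drift +10.6° → track 84.1°, groundspeed 107.7 kt
Leg 4: heading 86.5°; drift +8.8° → track 95.3°, groundspeed 111.4 kt

Leg 1: track=35.0°, groundspeed=88.7 kt
Leg 2: track=94.0°, groundspeed=111.0 kt
Leg 3: track=84.1°, groundspeed=107.7 kt
Leg 4: track=95.3°, groundspeed=111.4 kt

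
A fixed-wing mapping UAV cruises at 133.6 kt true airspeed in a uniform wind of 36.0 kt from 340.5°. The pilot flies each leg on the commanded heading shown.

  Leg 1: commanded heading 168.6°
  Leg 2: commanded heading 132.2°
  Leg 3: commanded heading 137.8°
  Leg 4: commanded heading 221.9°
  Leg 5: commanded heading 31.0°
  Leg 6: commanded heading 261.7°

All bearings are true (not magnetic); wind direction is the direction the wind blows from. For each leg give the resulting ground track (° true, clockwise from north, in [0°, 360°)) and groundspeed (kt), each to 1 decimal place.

Leg 1: track=166.9°, groundspeed=169.3 kt
Leg 2: track=138.1°, groundspeed=166.2 kt
Leg 3: track=142.6°, groundspeed=167.4 kt
Leg 4: track=210.1°, groundspeed=154.1 kt
Leg 5: track=45.1°, groundspeed=114.1 kt
Leg 6: track=246.1°, groundspeed=131.4 kt

Leg 1: heading 168.6°; drift -1.7° → track 166.9°, groundspeed 169.3 kt
Leg 2: heading 132.2°; drift +5.9° → track 138.1°, groundspeed 166.2 kt
Leg 3: heading 137.8°; drift +4.8° → track 142.6°, groundspeed 167.4 kt
Leg 4: heading 221.9°; drift -11.8° → track 210.1°, groundspeed 154.1 kt
Leg 5: heading 31.0°; drift +14.1° → track 45.1°, groundspeed 114.1 kt
Leg 6: heading 261.7°; drift -15.6° → track 246.1°, groundspeed 131.4 kt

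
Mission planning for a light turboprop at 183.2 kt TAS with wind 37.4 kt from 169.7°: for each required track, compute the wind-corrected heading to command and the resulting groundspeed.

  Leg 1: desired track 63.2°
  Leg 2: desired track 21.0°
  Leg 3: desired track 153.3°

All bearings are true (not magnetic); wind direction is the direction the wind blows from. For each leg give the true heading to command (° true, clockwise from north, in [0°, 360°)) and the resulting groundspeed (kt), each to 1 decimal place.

Leg 1: heading=74.5°, groundspeed=190.3 kt
Leg 2: heading=27.1°, groundspeed=214.1 kt
Leg 3: heading=156.6°, groundspeed=147.0 kt

Leg 1: desired track 63.2°; wind correction +11.3° → command heading 74.5°, groundspeed 190.3 kt
Leg 2: desired track 21.0°; wind correction +6.1° → command heading 27.1°, groundspeed 214.1 kt
Leg 3: desired track 153.3°; wind correction +3.3° → command heading 156.6°, groundspeed 147.0 kt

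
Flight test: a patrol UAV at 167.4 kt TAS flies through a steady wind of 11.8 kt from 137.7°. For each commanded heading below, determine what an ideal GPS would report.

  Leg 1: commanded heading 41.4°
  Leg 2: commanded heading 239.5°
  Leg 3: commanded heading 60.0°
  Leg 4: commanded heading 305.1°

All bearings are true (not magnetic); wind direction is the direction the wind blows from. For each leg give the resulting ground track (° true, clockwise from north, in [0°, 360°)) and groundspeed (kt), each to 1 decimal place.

Leg 1: track=37.4°, groundspeed=169.1 kt
Leg 2: track=243.4°, groundspeed=170.2 kt
Leg 3: track=56.0°, groundspeed=165.3 kt
Leg 4: track=305.9°, groundspeed=178.9 kt

Leg 1: heading 41.4°; drift -4.0° → track 37.4°, groundspeed 169.1 kt
Leg 2: heading 239.5°; drift +3.9° → track 243.4°, groundspeed 170.2 kt
Leg 3: heading 60.0°; drift -4.0° → track 56.0°, groundspeed 165.3 kt
Leg 4: heading 305.1°; drift +0.8° → track 305.9°, groundspeed 178.9 kt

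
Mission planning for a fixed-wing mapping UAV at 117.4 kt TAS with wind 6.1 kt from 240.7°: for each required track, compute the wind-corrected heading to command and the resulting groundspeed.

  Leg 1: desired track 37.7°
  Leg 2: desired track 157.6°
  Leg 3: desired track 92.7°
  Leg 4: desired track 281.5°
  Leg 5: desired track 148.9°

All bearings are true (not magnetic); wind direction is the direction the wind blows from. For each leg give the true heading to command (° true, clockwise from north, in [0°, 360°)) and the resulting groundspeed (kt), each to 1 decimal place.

Leg 1: heading=36.5°, groundspeed=123.0 kt
Leg 2: heading=160.6°, groundspeed=116.5 kt
Leg 3: heading=94.3°, groundspeed=122.5 kt
Leg 4: heading=279.6°, groundspeed=112.7 kt
Leg 5: heading=151.9°, groundspeed=117.4 kt

Leg 1: desired track 37.7°; wind correction -1.2° → command heading 36.5°, groundspeed 123.0 kt
Leg 2: desired track 157.6°; wind correction +3.0° → command heading 160.6°, groundspeed 116.5 kt
Leg 3: desired track 92.7°; wind correction +1.6° → command heading 94.3°, groundspeed 122.5 kt
Leg 4: desired track 281.5°; wind correction -1.9° → command heading 279.6°, groundspeed 112.7 kt
Leg 5: desired track 148.9°; wind correction +3.0° → command heading 151.9°, groundspeed 117.4 kt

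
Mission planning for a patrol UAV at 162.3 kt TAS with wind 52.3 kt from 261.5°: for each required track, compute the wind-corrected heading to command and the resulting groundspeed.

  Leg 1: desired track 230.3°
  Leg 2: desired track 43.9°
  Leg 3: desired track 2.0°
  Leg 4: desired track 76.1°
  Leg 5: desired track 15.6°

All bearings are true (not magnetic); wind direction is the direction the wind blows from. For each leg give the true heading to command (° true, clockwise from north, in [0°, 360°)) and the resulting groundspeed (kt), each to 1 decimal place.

Leg 1: heading=239.9°, groundspeed=115.3 kt
Leg 2: heading=32.6°, groundspeed=200.6 kt
Leg 3: heading=343.5°, groundspeed=163.5 kt
Leg 4: heading=74.4°, groundspeed=214.3 kt
Leg 5: heading=358.5°, groundspeed=176.5 kt

Leg 1: desired track 230.3°; wind correction +9.6° → command heading 239.9°, groundspeed 115.3 kt
Leg 2: desired track 43.9°; wind correction -11.3° → command heading 32.6°, groundspeed 200.6 kt
Leg 3: desired track 2.0°; wind correction -18.5° → command heading 343.5°, groundspeed 163.5 kt
Leg 4: desired track 76.1°; wind correction -1.7° → command heading 74.4°, groundspeed 214.3 kt
Leg 5: desired track 15.6°; wind correction -17.1° → command heading 358.5°, groundspeed 176.5 kt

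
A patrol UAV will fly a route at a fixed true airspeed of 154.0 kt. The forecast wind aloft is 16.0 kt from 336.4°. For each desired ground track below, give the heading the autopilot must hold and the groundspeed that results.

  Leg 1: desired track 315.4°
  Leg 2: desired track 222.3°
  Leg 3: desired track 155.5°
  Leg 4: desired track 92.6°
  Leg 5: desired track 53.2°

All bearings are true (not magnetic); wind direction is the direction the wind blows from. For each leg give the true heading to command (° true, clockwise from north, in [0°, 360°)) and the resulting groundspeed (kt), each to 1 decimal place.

Leg 1: heading=317.5°, groundspeed=139.0 kt
Leg 2: heading=227.7°, groundspeed=159.8 kt
Leg 3: heading=155.4°, groundspeed=170.0 kt
Leg 4: heading=87.3°, groundspeed=160.4 kt
Leg 5: heading=47.4°, groundspeed=149.6 kt

Leg 1: desired track 315.4°; wind correction +2.1° → command heading 317.5°, groundspeed 139.0 kt
Leg 2: desired track 222.3°; wind correction +5.4° → command heading 227.7°, groundspeed 159.8 kt
Leg 3: desired track 155.5°; wind correction -0.1° → command heading 155.4°, groundspeed 170.0 kt
Leg 4: desired track 92.6°; wind correction -5.3° → command heading 87.3°, groundspeed 160.4 kt
Leg 5: desired track 53.2°; wind correction -5.8° → command heading 47.4°, groundspeed 149.6 kt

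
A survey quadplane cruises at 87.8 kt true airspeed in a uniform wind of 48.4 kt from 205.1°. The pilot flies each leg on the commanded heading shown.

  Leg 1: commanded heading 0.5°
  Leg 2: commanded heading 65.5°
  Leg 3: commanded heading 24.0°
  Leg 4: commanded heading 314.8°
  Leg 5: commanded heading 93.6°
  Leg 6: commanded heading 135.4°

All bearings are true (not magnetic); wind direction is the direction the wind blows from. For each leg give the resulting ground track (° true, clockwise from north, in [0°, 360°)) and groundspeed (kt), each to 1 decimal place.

Leg 1: heading 0.5°; drift +8.7° → track 9.2°, groundspeed 133.3 kt
Leg 2: heading 65.5°; drift -14.1° → track 51.4°, groundspeed 128.5 kt
Leg 3: heading 24.0°; drift +0.4° → track 24.4°, groundspeed 136.2 kt
Leg 4: heading 314.8°; drift +23.6° → track 338.4°, groundspeed 113.7 kt
Leg 5: heading 93.6°; drift -23.1° → track 70.5°, groundspeed 114.7 kt
Leg 6: heading 135.4°; drift -32.6° → track 102.8°, groundspeed 84.3 kt

Leg 1: track=9.2°, groundspeed=133.3 kt
Leg 2: track=51.4°, groundspeed=128.5 kt
Leg 3: track=24.4°, groundspeed=136.2 kt
Leg 4: track=338.4°, groundspeed=113.7 kt
Leg 5: track=70.5°, groundspeed=114.7 kt
Leg 6: track=102.8°, groundspeed=84.3 kt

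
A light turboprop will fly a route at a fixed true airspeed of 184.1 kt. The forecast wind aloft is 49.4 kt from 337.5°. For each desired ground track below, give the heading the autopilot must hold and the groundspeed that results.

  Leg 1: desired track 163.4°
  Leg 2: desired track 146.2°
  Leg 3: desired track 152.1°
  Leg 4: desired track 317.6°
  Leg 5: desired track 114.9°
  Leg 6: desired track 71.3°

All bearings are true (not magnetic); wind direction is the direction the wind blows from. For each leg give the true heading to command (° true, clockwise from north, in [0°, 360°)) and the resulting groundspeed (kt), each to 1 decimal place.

Leg 1: heading=165.0°, groundspeed=233.2 kt
Leg 2: heading=143.2°, groundspeed=232.3 kt
Leg 3: heading=150.7°, groundspeed=233.2 kt
Leg 4: heading=322.8°, groundspeed=136.9 kt
Leg 5: heading=104.4°, groundspeed=217.4 kt
Leg 6: heading=55.8°, groundspeed=180.7 kt

Leg 1: desired track 163.4°; wind correction +1.6° → command heading 165.0°, groundspeed 233.2 kt
Leg 2: desired track 146.2°; wind correction -3.0° → command heading 143.2°, groundspeed 232.3 kt
Leg 3: desired track 152.1°; wind correction -1.4° → command heading 150.7°, groundspeed 233.2 kt
Leg 4: desired track 317.6°; wind correction +5.2° → command heading 322.8°, groundspeed 136.9 kt
Leg 5: desired track 114.9°; wind correction -10.5° → command heading 104.4°, groundspeed 217.4 kt
Leg 6: desired track 71.3°; wind correction -15.5° → command heading 55.8°, groundspeed 180.7 kt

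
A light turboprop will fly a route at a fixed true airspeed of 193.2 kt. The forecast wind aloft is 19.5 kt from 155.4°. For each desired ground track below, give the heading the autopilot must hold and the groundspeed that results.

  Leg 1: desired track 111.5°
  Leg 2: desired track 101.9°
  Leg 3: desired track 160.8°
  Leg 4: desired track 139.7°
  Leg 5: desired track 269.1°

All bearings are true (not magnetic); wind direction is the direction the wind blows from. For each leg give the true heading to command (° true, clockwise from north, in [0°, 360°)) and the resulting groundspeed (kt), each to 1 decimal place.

Leg 1: heading=115.5°, groundspeed=178.7 kt
Leg 2: heading=106.6°, groundspeed=181.0 kt
Leg 3: heading=160.3°, groundspeed=173.8 kt
Leg 4: heading=141.3°, groundspeed=174.4 kt
Leg 5: heading=263.8°, groundspeed=200.2 kt

Leg 1: desired track 111.5°; wind correction +4.0° → command heading 115.5°, groundspeed 178.7 kt
Leg 2: desired track 101.9°; wind correction +4.7° → command heading 106.6°, groundspeed 181.0 kt
Leg 3: desired track 160.8°; wind correction -0.5° → command heading 160.3°, groundspeed 173.8 kt
Leg 4: desired track 139.7°; wind correction +1.6° → command heading 141.3°, groundspeed 174.4 kt
Leg 5: desired track 269.1°; wind correction -5.3° → command heading 263.8°, groundspeed 200.2 kt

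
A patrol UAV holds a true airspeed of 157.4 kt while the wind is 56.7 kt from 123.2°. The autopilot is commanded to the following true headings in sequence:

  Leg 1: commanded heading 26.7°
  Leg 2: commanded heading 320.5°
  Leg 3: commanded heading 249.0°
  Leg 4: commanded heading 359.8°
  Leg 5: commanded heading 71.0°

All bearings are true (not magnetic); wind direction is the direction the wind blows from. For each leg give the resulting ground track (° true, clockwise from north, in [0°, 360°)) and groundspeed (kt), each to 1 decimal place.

Leg 1: track=7.7°, groundspeed=173.2 kt
Leg 2: track=315.9°, groundspeed=212.2 kt
Leg 3: track=262.6°, groundspeed=196.0 kt
Leg 4: track=345.7°, groundspeed=194.5 kt
Leg 5: track=50.9°, groundspeed=130.6 kt

Leg 1: heading 26.7°; drift -19.0° → track 7.7°, groundspeed 173.2 kt
Leg 2: heading 320.5°; drift -4.6° → track 315.9°, groundspeed 212.2 kt
Leg 3: heading 249.0°; drift +13.6° → track 262.6°, groundspeed 196.0 kt
Leg 4: heading 359.8°; drift -14.1° → track 345.7°, groundspeed 194.5 kt
Leg 5: heading 71.0°; drift -20.1° → track 50.9°, groundspeed 130.6 kt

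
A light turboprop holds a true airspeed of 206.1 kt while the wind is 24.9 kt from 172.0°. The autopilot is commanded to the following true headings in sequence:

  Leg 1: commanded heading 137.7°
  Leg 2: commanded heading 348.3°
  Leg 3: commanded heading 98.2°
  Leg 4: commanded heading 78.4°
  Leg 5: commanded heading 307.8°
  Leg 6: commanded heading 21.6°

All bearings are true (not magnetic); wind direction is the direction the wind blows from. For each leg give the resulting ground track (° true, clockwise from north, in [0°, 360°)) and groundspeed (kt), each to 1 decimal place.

Leg 1: track=133.4°, groundspeed=186.1 kt
Leg 2: track=348.7°, groundspeed=231.0 kt
Leg 3: track=91.4°, groundspeed=200.6 kt
Leg 4: track=71.6°, groundspeed=209.1 kt
Leg 5: track=312.2°, groundspeed=224.6 kt
Leg 6: track=18.5°, groundspeed=228.1 kt

Leg 1: heading 137.7°; drift -4.3° → track 133.4°, groundspeed 186.1 kt
Leg 2: heading 348.3°; drift +0.4° → track 348.7°, groundspeed 231.0 kt
Leg 3: heading 98.2°; drift -6.8° → track 91.4°, groundspeed 200.6 kt
Leg 4: heading 78.4°; drift -6.8° → track 71.6°, groundspeed 209.1 kt
Leg 5: heading 307.8°; drift +4.4° → track 312.2°, groundspeed 224.6 kt
Leg 6: heading 21.6°; drift -3.1° → track 18.5°, groundspeed 228.1 kt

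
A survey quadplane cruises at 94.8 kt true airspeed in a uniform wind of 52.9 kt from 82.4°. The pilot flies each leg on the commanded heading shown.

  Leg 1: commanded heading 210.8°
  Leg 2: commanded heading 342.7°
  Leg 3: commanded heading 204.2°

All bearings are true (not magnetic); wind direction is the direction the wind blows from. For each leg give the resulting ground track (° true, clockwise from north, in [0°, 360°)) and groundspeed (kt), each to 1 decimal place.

Leg 1: heading 210.8°; drift +18.0° → track 228.8°, groundspeed 134.2 kt
Leg 2: heading 342.7°; drift -26.7° → track 316.0°, groundspeed 116.1 kt
Leg 3: heading 204.2°; drift +20.1° → track 224.3°, groundspeed 130.7 kt

Leg 1: track=228.8°, groundspeed=134.2 kt
Leg 2: track=316.0°, groundspeed=116.1 kt
Leg 3: track=224.3°, groundspeed=130.7 kt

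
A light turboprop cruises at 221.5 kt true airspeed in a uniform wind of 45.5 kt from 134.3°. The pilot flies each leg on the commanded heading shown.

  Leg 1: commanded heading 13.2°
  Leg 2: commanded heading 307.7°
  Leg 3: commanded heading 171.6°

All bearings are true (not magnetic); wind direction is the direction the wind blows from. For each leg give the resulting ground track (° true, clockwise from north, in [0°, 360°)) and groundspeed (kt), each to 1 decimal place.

Leg 1: heading 13.2°; drift -9.0° → track 4.2°, groundspeed 248.1 kt
Leg 2: heading 307.7°; drift +1.1° → track 308.8°, groundspeed 266.7 kt
Leg 3: heading 171.6°; drift +8.5° → track 180.1°, groundspeed 187.3 kt

Leg 1: track=4.2°, groundspeed=248.1 kt
Leg 2: track=308.8°, groundspeed=266.7 kt
Leg 3: track=180.1°, groundspeed=187.3 kt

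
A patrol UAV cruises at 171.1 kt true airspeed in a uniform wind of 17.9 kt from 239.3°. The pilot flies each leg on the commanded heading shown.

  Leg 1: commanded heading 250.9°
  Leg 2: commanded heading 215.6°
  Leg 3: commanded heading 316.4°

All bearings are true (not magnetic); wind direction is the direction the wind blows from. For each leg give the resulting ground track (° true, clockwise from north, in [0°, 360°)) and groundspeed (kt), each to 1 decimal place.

Leg 1: heading 250.9°; drift +1.3° → track 252.2°, groundspeed 153.6 kt
Leg 2: heading 215.6°; drift -2.7° → track 212.9°, groundspeed 154.9 kt
Leg 3: heading 316.4°; drift +6.0° → track 322.4°, groundspeed 168.0 kt

Leg 1: track=252.2°, groundspeed=153.6 kt
Leg 2: track=212.9°, groundspeed=154.9 kt
Leg 3: track=322.4°, groundspeed=168.0 kt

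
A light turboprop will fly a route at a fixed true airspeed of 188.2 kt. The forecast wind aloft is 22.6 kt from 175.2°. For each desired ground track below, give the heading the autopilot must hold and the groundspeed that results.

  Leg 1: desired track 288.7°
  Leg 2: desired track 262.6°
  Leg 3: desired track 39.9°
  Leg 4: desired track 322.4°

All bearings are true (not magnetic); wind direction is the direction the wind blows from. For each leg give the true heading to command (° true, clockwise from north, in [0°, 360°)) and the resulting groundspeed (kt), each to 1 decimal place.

Leg 1: heading=282.4°, groundspeed=196.1 kt
Leg 2: heading=255.7°, groundspeed=185.8 kt
Leg 3: heading=44.7°, groundspeed=203.6 kt
Leg 4: heading=318.7°, groundspeed=206.8 kt

Leg 1: desired track 288.7°; wind correction -6.3° → command heading 282.4°, groundspeed 196.1 kt
Leg 2: desired track 262.6°; wind correction -6.9° → command heading 255.7°, groundspeed 185.8 kt
Leg 3: desired track 39.9°; wind correction +4.8° → command heading 44.7°, groundspeed 203.6 kt
Leg 4: desired track 322.4°; wind correction -3.7° → command heading 318.7°, groundspeed 206.8 kt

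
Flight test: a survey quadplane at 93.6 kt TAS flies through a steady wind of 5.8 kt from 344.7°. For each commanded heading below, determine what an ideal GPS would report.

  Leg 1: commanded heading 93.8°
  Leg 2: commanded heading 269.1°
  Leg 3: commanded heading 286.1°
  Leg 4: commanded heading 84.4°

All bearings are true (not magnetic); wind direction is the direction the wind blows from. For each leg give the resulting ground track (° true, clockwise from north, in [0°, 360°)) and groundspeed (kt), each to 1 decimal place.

Leg 1: track=97.1°, groundspeed=95.7 kt
Leg 2: track=265.6°, groundspeed=92.3 kt
Leg 3: track=283.0°, groundspeed=90.7 kt
Leg 4: track=87.9°, groundspeed=94.7 kt

Leg 1: heading 93.8°; drift +3.3° → track 97.1°, groundspeed 95.7 kt
Leg 2: heading 269.1°; drift -3.5° → track 265.6°, groundspeed 92.3 kt
Leg 3: heading 286.1°; drift -3.1° → track 283.0°, groundspeed 90.7 kt
Leg 4: heading 84.4°; drift +3.5° → track 87.9°, groundspeed 94.7 kt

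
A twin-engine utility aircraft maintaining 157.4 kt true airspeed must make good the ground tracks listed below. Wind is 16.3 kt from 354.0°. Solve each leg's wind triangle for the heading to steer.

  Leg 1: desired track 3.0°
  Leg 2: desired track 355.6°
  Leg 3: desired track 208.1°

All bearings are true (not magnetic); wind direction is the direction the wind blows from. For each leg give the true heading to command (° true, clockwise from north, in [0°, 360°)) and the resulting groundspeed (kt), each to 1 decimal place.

Leg 1: desired track 3.0°; wind correction -0.9° → command heading 2.1°, groundspeed 141.3 kt
Leg 2: desired track 355.6°; wind correction -0.2° → command heading 355.4°, groundspeed 141.1 kt
Leg 3: desired track 208.1°; wind correction +3.3° → command heading 211.4°, groundspeed 170.6 kt

Leg 1: heading=2.1°, groundspeed=141.3 kt
Leg 2: heading=355.4°, groundspeed=141.1 kt
Leg 3: heading=211.4°, groundspeed=170.6 kt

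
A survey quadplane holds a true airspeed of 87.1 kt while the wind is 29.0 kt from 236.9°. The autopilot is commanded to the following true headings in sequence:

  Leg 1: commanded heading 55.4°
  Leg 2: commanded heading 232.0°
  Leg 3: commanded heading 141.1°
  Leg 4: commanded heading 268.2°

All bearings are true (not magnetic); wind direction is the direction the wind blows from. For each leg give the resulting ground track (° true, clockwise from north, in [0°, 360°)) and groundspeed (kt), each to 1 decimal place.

Leg 1: heading 55.4°; drift +0.4° → track 55.8°, groundspeed 116.1 kt
Leg 2: heading 232.0°; drift -2.4° → track 229.6°, groundspeed 58.3 kt
Leg 3: heading 141.1°; drift -17.8° → track 123.3°, groundspeed 94.5 kt
Leg 4: heading 268.2°; drift +13.6° → track 281.8°, groundspeed 64.1 kt

Leg 1: track=55.8°, groundspeed=116.1 kt
Leg 2: track=229.6°, groundspeed=58.3 kt
Leg 3: track=123.3°, groundspeed=94.5 kt
Leg 4: track=281.8°, groundspeed=64.1 kt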